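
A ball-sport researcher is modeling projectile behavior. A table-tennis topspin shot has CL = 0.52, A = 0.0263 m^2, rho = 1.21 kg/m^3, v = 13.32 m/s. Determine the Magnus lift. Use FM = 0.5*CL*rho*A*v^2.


FM = 0.5 * CL * rho * A * v^2
FM = 0.5 * 0.52 * 1.21 * 0.0263 * 13.32^2
v^2 = 177.4224
FM = 0.5 * 0.52 * 1.21 * 0.0263 * 177.4224 = 1.468 N

1.468 N


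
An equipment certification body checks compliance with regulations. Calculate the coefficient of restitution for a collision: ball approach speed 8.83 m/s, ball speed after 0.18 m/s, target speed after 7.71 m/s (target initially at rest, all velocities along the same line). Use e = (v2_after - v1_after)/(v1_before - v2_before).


e = (v2_after - v1_after) / (v1_before - v2_before)
Numerator = 7.71 - 0.18 = 7.53
Denominator = 8.83 - 0 = 8.83
e = 7.53 / 8.83 = 0.8528

0.8528


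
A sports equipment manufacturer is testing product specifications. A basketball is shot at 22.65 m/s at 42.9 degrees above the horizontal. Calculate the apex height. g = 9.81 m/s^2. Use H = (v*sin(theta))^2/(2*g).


H = (v*sin(theta))^2 / (2*g)
vy = v*sin(theta) = 22.65 * sin(42.9 deg) = 15.4183 m/s
H = vy^2 / (2*g) = 237.7248 / (2*9.81)
H = 237.7248 / 19.62 = 12.1165 m

12.1165 m


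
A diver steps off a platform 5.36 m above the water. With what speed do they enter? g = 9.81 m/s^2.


v = sqrt(2 * g * h)
v = sqrt(2 * 9.81 * 5.36)
v = sqrt(105.1632) = 10.2549 m/s

10.2549 m/s


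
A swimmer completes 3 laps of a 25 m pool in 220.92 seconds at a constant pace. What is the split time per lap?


Split time = total_time / n_laps = 220.92 / 3
Split time = 73.64 s per lap

73.64 s


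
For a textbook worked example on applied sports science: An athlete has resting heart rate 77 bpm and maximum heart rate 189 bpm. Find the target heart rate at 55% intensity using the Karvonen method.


Target = HRrest + pct*(HRmax - HRrest)
Heart rate reserve = HRmax - HRrest = 189 - 77 = 112 bpm
Fraction = 55% = 0.55
Target = 77 + 0.55 * 112
Target = 77 + 61.6 = 138.6 bpm

138.6 bpm


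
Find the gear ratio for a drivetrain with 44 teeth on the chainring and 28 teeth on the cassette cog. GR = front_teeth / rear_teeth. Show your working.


GR = front_teeth / rear_teeth
GR = 44 / 28
GR = 1.5714

1.5714


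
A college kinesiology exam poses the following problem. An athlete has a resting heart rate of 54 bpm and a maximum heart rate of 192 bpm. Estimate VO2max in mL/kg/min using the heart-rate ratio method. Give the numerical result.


VO2max = 15.3 * HRmax / HRrest
VO2max = 15.3 * 192 / 54
VO2max = 2937.6 / 54 = 54.4 mL/kg/min

54.4 mL/kg/min


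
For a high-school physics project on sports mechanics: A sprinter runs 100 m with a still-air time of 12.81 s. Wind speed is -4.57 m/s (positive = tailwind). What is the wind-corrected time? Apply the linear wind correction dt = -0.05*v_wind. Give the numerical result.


dt = -0.05 * v_wind = -0.05 * -4.57 = 0.2285 s
t_corrected = t_still + dt = 12.81 + (0.2285)
t_corrected = 13.0385 s

13.0385 s


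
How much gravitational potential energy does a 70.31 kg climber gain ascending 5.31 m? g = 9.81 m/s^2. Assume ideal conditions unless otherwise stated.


PE = m * g * h
PE = 70.31 * 9.81 * 5.31
PE = 689.7411 * 5.31 = 3662.5252 J

3662.5252 J


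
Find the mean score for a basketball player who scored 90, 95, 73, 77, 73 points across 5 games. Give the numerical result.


Average = sum / n
Sum = 408
Average = 408 / 5 = 81.6

81.6


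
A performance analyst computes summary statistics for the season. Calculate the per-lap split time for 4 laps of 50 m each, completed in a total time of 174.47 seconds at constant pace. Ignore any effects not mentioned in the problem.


Split time = total_time / n_laps = 174.47 / 4
Split time = 43.6175 s per lap

43.6175 s


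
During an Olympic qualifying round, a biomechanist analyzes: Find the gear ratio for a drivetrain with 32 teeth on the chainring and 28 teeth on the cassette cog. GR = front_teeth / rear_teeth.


GR = front_teeth / rear_teeth
GR = 32 / 28
GR = 1.1429

1.1429


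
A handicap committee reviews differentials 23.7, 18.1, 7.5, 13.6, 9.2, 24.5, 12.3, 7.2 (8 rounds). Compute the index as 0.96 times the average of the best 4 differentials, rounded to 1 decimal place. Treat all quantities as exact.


All differentials: 23.7, 18.1, 7.5, 13.6, 9.2, 24.5, 12.3, 7.2
Sorted: 7.2, 7.5, 9.2, 12.3, 13.6, 18.1, 23.7, 24.5
Best 4: 7.2, 7.5, 9.2, 12.3
Average of best = 36.2 / 4 = 9.05
Raw index = 9.05 * 0.96 = 8.688
Handicap index = round(8.688, 1) = 8.7

8.7


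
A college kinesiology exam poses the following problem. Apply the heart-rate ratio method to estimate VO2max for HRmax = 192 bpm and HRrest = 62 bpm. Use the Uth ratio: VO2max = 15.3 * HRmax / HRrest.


VO2max = 15.3 * HRmax / HRrest
VO2max = 15.3 * 192 / 62
VO2max = 2937.6 / 62 = 47.3806 mL/kg/min

47.3806 mL/kg/min


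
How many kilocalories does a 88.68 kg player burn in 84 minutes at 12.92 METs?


kcal = MET * mass * time_hr
Convert time: 84 min = 1.4 hr
kcal = 12.92 * 88.68 * 1.4
kcal = 1604.0438 kcal

1604.0438 kcal


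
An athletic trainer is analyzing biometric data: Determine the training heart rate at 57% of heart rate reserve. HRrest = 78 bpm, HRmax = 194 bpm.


Target = HRrest + pct*(HRmax - HRrest)
Heart rate reserve = HRmax - HRrest = 194 - 78 = 116 bpm
Fraction = 57% = 0.57
Target = 78 + 0.57 * 116
Target = 78 + 66.12 = 144.12 bpm

144.12 bpm


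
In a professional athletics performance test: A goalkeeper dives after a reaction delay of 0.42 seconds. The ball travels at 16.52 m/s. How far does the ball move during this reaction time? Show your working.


d = v * t
d = 16.52 * 0.42
d = 6.9384 m

6.9384 m


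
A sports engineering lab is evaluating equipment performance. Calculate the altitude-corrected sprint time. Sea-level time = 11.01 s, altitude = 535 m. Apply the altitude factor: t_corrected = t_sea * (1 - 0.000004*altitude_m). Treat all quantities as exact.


Correction factor = 1 - 0.000004 * 535 = 0.99786
t_corrected = t_sea * factor = 11.01 * 0.99786
t_corrected = 10.9864 s

10.9864 s


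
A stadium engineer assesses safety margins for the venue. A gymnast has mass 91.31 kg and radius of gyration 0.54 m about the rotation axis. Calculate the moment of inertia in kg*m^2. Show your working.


I = m * k^2
I = 91.31 * 0.54^2
I = 91.31 * 0.2916 = 26.626 kg*m^2

26.626 kg*m^2


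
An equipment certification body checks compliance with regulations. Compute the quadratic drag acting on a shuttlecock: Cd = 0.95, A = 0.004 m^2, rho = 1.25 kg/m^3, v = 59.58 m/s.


Fd = 0.5 * Cd * rho * A * v^2
Fd = 0.5 * 0.95 * 1.25 * 0.004 * 59.58^2
v^2 = 3549.7764
Fd = 0.5 * 0.95 * 1.25 * 0.004 * 3549.7764 = 8.4307 N

8.4307 N


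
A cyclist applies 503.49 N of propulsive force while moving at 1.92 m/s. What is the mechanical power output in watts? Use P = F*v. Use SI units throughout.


P = F * v
P = 503.49 * 1.92
P = 966.7008 W

966.7008 W


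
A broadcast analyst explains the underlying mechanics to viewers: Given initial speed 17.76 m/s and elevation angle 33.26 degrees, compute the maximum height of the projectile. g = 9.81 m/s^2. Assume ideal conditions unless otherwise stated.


H = (v*sin(theta))^2 / (2*g)
vy = v*sin(theta) = 17.76 * sin(33.26 deg) = 9.7403 m/s
H = vy^2 / (2*g) = 94.8731 / (2*9.81)
H = 94.8731 / 19.62 = 4.8355 m

4.8355 m


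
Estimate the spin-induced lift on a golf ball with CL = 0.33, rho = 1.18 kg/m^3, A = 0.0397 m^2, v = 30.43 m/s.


FM = 0.5 * CL * rho * A * v^2
FM = 0.5 * 0.33 * 1.18 * 0.0397 * 30.43^2
v^2 = 925.9849
FM = 0.5 * 0.33 * 1.18 * 0.0397 * 925.9849 = 7.1575 N

7.1575 N


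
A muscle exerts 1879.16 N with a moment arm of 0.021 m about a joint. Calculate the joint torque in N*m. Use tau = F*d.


tau = F * d
tau = 1879.16 * 0.021
tau = 39.4624 N*m

39.4624 N*m


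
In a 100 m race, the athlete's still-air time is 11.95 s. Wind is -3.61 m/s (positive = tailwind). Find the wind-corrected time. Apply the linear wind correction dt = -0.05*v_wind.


dt = -0.05 * v_wind = -0.05 * -3.61 = 0.1805 s
t_corrected = t_still + dt = 11.95 + (0.1805)
t_corrected = 12.1305 s

12.1305 s


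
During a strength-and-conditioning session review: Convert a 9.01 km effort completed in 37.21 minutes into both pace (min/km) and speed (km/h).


Pace = time / distance = 37.21 min / 9.01 km = 4.1299 min/km
Speed = distance / time_in_hours = 9.01 / 0.6202 hr
Speed = 14.5284 km/h

4.1299 min/km, 14.5284 km/h


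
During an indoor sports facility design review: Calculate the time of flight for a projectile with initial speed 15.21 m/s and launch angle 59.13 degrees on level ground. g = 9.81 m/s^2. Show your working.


T = 2*v*sin(theta)/g
sin(theta) = sin(59.13 deg) = 0.8583
T = 2*15.21*0.8583 / 9.81
T = 26.1105 / 9.81 = 2.6616 s

2.6616 s


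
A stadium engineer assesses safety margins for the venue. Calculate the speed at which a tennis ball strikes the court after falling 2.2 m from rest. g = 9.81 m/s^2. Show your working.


v = sqrt(2 * g * h)
v = sqrt(2 * 9.81 * 2.2)
v = sqrt(43.164) = 6.5699 m/s

6.5699 m/s


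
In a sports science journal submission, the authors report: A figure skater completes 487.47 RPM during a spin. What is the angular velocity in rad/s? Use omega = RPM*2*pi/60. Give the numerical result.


omega = RPM * 2 * pi / 60
omega = 487.47 * 2 * 3.14159 / 60
omega = 3062.8643 / 60 = 51.0477 rad/s

51.0477 rad/s


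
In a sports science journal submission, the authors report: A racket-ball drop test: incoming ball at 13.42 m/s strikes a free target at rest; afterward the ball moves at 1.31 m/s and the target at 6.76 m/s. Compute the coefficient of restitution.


e = (v2_after - v1_after) / (v1_before - v2_before)
Numerator = 6.76 - 1.31 = 5.45
Denominator = 13.42 - 0 = 13.42
e = 5.45 / 13.42 = 0.4061

0.4061


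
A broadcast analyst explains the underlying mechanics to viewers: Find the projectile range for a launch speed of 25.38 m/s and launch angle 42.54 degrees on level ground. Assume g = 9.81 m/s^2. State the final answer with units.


R = v^2 * sin(2*theta) / g
Convert angle to radians: theta = 42.54 deg = 0.7425 rad
sin(2*theta) = sin(1.4849) = 0.9963
R = 25.38^2 * 0.9963 / 9.81
R = 644.1444 * 0.9963 / 9.81 = 65.4201 m

65.4201 m


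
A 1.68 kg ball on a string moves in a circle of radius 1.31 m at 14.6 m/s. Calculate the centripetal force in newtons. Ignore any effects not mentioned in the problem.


Fc = m * v^2 / r
v^2 = 14.6^2 = 213.16
Fc = 1.68 * 213.16 / 1.31
Fc = 358.1088 / 1.31 = 273.3655 N

273.3655 N


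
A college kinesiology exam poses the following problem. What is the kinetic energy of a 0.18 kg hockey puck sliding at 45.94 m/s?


KE = 0.5 * m * v^2
KE = 0.5 * 0.18 * 45.94^2
KE = 0.5 * 0.18 * 2110.4836 = 189.9435 J

189.9435 J


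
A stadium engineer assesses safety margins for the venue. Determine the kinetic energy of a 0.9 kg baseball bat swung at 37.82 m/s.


KE = 0.5 * m * v^2
KE = 0.5 * 0.9 * 37.82^2
KE = 0.5 * 0.9 * 1430.3524 = 643.6586 J

643.6586 J


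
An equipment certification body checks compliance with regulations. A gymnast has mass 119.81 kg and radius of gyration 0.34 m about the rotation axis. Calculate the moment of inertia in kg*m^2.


I = m * k^2
I = 119.81 * 0.34^2
I = 119.81 * 0.1156 = 13.85 kg*m^2

13.85 kg*m^2


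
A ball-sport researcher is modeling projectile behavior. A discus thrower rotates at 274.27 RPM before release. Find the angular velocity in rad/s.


omega = RPM * 2 * pi / 60
omega = 274.27 * 2 * 3.14159 / 60
omega = 1723.2892 / 60 = 28.7215 rad/s

28.7215 rad/s


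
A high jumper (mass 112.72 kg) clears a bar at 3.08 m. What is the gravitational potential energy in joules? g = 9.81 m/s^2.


PE = m * g * h
PE = 112.72 * 9.81 * 3.08
PE = 1105.7832 * 3.08 = 3405.8123 J

3405.8123 J


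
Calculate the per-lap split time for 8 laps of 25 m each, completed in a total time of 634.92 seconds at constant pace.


Split time = total_time / n_laps = 634.92 / 8
Split time = 79.365 s per lap

79.365 s


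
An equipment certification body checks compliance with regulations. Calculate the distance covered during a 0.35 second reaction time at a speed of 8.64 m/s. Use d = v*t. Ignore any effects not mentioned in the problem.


d = v * t
d = 8.64 * 0.35
d = 3.024 m

3.024 m


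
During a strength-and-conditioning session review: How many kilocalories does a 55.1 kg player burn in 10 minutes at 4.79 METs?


kcal = MET * mass * time_hr
Convert time: 10 min = 0.1667 hr
kcal = 4.79 * 55.1 * 0.1667
kcal = 43.9882 kcal

43.9882 kcal


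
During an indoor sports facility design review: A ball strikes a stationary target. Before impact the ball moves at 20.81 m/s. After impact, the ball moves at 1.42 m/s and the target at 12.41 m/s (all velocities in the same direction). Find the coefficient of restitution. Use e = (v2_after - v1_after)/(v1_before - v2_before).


e = (v2_after - v1_after) / (v1_before - v2_before)
Numerator = 12.41 - 1.42 = 10.99
Denominator = 20.81 - 0 = 20.81
e = 10.99 / 20.81 = 0.5281

0.5281


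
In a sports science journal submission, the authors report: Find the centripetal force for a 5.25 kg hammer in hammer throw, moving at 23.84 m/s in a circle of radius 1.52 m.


Fc = m * v^2 / r
v^2 = 23.84^2 = 568.3456
Fc = 5.25 * 568.3456 / 1.52
Fc = 2983.8144 / 1.52 = 1963.0358 N

1963.0358 N


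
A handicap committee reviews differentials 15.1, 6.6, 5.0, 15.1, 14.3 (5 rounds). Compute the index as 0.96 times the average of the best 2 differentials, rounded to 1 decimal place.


All differentials: 15.1, 6.6, 5.0, 15.1, 14.3
Sorted: 5.0, 6.6, 14.3, 15.1, 15.1
Best 2: 5.0, 6.6
Average of best = 11.6 / 2 = 5.8
Raw index = 5.8 * 0.96 = 5.568
Handicap index = round(5.568, 1) = 5.6

5.6


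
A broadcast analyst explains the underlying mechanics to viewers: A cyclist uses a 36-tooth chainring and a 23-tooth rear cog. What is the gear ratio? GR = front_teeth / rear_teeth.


GR = front_teeth / rear_teeth
GR = 36 / 23
GR = 1.5652

1.5652


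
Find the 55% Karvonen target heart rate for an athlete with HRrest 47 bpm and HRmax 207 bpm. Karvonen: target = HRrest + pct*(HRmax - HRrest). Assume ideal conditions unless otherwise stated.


Target = HRrest + pct*(HRmax - HRrest)
Heart rate reserve = HRmax - HRrest = 207 - 47 = 160 bpm
Fraction = 55% = 0.55
Target = 47 + 0.55 * 160
Target = 47 + 88 = 135 bpm

135 bpm


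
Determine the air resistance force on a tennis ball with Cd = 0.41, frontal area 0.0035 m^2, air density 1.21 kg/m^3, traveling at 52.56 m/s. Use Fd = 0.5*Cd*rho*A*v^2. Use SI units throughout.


Fd = 0.5 * Cd * rho * A * v^2
Fd = 0.5 * 0.41 * 1.21 * 0.0035 * 52.56^2
v^2 = 2762.5536
Fd = 0.5 * 0.41 * 1.21 * 0.0035 * 2762.5536 = 2.3984 N

2.3984 N


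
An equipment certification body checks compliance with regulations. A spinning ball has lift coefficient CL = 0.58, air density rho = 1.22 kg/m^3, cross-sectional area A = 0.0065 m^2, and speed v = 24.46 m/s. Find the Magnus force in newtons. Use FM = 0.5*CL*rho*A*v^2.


FM = 0.5 * CL * rho * A * v^2
FM = 0.5 * 0.58 * 1.22 * 0.0065 * 24.46^2
v^2 = 598.2916
FM = 0.5 * 0.58 * 1.22 * 0.0065 * 598.2916 = 1.3759 N

1.3759 N


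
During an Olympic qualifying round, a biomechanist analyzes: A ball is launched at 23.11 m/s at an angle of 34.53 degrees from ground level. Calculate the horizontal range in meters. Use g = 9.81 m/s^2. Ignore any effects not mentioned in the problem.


R = v^2 * sin(2*theta) / g
Convert angle to radians: theta = 34.53 deg = 0.6027 rad
sin(2*theta) = sin(1.2053) = 0.934
R = 23.11^2 * 0.934 / 9.81
R = 534.0721 * 0.934 / 9.81 = 50.846 m

50.846 m


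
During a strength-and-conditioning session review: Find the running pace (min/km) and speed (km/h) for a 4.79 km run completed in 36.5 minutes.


Pace = time / distance = 36.5 min / 4.79 km = 7.62 min/km
Speed = distance / time_in_hours = 4.79 / 0.6083 hr
Speed = 7.874 km/h

7.62 min/km, 7.874 km/h


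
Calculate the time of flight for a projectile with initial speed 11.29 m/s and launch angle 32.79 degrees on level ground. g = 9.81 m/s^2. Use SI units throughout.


T = 2*v*sin(theta)/g
sin(theta) = sin(32.79 deg) = 0.5416
T = 2*11.29*0.5416 / 9.81
T = 12.2285 / 9.81 = 1.2465 s

1.2465 s


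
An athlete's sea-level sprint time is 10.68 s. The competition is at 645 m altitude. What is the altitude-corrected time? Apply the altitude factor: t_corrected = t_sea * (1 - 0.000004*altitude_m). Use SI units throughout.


Correction factor = 1 - 0.000004 * 645 = 0.99742
t_corrected = t_sea * factor = 10.68 * 0.99742
t_corrected = 10.6524 s

10.6524 s


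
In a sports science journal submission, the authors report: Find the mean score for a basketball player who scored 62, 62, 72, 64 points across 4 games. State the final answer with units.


Average = sum / n
Sum = 260
Average = 260 / 4 = 65

65


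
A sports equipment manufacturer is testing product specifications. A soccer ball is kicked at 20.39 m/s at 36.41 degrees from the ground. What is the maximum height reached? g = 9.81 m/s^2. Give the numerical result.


H = (v*sin(theta))^2 / (2*g)
vy = v*sin(theta) = 20.39 * sin(36.41 deg) = 12.1027 m/s
H = vy^2 / (2*g) = 146.4747 / (2*9.81)
H = 146.4747 / 19.62 = 7.4656 m

7.4656 m


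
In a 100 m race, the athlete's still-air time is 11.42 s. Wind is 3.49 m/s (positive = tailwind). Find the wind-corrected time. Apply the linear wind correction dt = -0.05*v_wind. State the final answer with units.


dt = -0.05 * v_wind = -0.05 * 3.49 = -0.1745 s
t_corrected = t_still + dt = 11.42 + (-0.1745)
t_corrected = 11.2455 s

11.2455 s


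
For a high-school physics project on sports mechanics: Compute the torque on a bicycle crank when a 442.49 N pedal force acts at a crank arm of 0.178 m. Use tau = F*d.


tau = F * d
tau = 442.49 * 0.178
tau = 78.7632 N*m

78.7632 N*m


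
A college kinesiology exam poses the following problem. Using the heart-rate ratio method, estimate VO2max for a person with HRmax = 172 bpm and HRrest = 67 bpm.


VO2max = 15.3 * HRmax / HRrest
VO2max = 15.3 * 172 / 67
VO2max = 2631.6 / 67 = 39.2776 mL/kg/min

39.2776 mL/kg/min


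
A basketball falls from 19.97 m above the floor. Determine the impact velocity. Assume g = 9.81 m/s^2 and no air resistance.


v = sqrt(2 * g * h)
v = sqrt(2 * 9.81 * 19.97)
v = sqrt(391.8114) = 19.7942 m/s

19.7942 m/s


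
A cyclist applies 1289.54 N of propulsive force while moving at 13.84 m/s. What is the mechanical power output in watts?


P = F * v
P = 1289.54 * 13.84
P = 17847.2336 W

17847.2336 W


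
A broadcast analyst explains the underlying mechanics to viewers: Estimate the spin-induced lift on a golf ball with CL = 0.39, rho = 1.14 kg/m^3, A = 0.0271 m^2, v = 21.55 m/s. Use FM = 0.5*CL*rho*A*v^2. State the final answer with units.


FM = 0.5 * CL * rho * A * v^2
FM = 0.5 * 0.39 * 1.14 * 0.0271 * 21.55^2
v^2 = 464.4025
FM = 0.5 * 0.39 * 1.14 * 0.0271 * 464.4025 = 2.7977 N

2.7977 N


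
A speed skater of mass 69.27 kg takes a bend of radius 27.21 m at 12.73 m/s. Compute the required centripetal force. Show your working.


Fc = m * v^2 / r
v^2 = 12.73^2 = 162.0529
Fc = 69.27 * 162.0529 / 27.21
Fc = 11225.4044 / 27.21 = 412.547 N

412.547 N


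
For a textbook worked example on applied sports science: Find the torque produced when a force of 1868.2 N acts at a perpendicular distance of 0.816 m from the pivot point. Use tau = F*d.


tau = F * d
tau = 1868.2 * 0.816
tau = 1524.4512 N*m

1524.4512 N*m


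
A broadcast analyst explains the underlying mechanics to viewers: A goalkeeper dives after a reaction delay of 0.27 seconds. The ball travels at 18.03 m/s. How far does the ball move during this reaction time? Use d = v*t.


d = v * t
d = 18.03 * 0.27
d = 4.8681 m

4.8681 m


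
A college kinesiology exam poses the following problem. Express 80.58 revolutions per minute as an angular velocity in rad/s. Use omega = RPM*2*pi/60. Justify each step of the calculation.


omega = RPM * 2 * pi / 60
omega = 80.58 * 2 * 3.14159 / 60
omega = 506.2991 / 60 = 8.4383 rad/s

8.4383 rad/s


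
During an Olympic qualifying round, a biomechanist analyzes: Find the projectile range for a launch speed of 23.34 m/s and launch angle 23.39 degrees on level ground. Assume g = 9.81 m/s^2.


R = v^2 * sin(2*theta) / g
Convert angle to radians: theta = 23.39 deg = 0.4082 rad
sin(2*theta) = sin(0.8165) = 0.7287
R = 23.34^2 * 0.7287 / 9.81
R = 544.7556 * 0.7287 / 9.81 = 40.4668 m

40.4668 m


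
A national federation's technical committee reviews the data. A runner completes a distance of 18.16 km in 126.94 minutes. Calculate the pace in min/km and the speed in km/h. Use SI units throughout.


Pace = time / distance = 126.94 min / 18.16 km = 6.9901 min/km
Speed = distance / time_in_hours = 18.16 / 2.1157 hr
Speed = 8.5836 km/h

6.9901 min/km, 8.5836 km/h


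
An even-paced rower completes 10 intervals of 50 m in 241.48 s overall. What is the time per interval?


Split time = total_time / n_laps = 241.48 / 10
Split time = 24.148 s per lap

24.148 s


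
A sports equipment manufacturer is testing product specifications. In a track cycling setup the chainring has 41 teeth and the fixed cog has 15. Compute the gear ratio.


GR = front_teeth / rear_teeth
GR = 41 / 15
GR = 2.7333

2.7333


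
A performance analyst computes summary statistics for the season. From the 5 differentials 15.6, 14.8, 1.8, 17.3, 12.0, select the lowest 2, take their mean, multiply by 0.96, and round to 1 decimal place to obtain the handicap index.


All differentials: 15.6, 14.8, 1.8, 17.3, 12.0
Sorted: 1.8, 12.0, 14.8, 15.6, 17.3
Best 2: 1.8, 12.0
Average of best = 13.8 / 2 = 6.9
Raw index = 6.9 * 0.96 = 6.624
Handicap index = round(6.624, 1) = 6.6

6.6


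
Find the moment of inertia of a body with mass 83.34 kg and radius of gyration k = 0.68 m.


I = m * k^2
I = 83.34 * 0.68^2
I = 83.34 * 0.4624 = 38.5364 kg*m^2

38.5364 kg*m^2


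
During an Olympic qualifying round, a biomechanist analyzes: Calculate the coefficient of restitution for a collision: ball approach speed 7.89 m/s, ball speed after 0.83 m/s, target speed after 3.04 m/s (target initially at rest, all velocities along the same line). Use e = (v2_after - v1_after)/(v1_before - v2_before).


e = (v2_after - v1_after) / (v1_before - v2_before)
Numerator = 3.04 - 0.83 = 2.21
Denominator = 7.89 - 0 = 7.89
e = 2.21 / 7.89 = 0.2801

0.2801


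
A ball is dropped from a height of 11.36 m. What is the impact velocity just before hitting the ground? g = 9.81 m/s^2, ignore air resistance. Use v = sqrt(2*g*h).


v = sqrt(2 * g * h)
v = sqrt(2 * 9.81 * 11.36)
v = sqrt(222.8832) = 14.9293 m/s

14.9293 m/s


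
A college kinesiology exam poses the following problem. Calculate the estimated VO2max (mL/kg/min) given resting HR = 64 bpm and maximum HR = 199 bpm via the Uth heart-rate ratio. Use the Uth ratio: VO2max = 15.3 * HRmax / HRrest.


VO2max = 15.3 * HRmax / HRrest
VO2max = 15.3 * 199 / 64
VO2max = 3044.7 / 64 = 47.5734 mL/kg/min

47.5734 mL/kg/min


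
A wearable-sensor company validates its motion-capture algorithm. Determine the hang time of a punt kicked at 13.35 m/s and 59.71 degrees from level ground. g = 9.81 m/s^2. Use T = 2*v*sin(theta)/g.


T = 2*v*sin(theta)/g
sin(theta) = sin(59.71 deg) = 0.8635
T = 2*13.35*0.8635 / 9.81
T = 23.055 / 9.81 = 2.3502 s

2.3502 s


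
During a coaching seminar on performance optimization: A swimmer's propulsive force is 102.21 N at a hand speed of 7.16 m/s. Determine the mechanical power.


P = F * v
P = 102.21 * 7.16
P = 731.8236 W

731.8236 W


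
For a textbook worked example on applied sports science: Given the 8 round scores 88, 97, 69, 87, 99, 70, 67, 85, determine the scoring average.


Average = sum / n
Sum = 662
Average = 662 / 8 = 82.75

82.75


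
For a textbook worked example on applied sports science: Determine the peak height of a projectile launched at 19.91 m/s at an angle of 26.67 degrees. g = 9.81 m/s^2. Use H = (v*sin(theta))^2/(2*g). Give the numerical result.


H = (v*sin(theta))^2 / (2*g)
vy = v*sin(theta) = 19.91 * sin(26.67 deg) = 8.9366 m/s
H = vy^2 / (2*g) = 79.8633 / (2*9.81)
H = 79.8633 / 19.62 = 4.0705 m

4.0705 m


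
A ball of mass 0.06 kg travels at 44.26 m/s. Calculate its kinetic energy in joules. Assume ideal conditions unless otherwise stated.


KE = 0.5 * m * v^2
KE = 0.5 * 0.06 * 44.26^2
KE = 0.5 * 0.06 * 1958.9476 = 58.7684 J

58.7684 J


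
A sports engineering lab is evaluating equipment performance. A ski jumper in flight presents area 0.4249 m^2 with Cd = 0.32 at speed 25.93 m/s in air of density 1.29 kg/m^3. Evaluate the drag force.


Fd = 0.5 * Cd * rho * A * v^2
Fd = 0.5 * 0.32 * 1.29 * 0.4249 * 25.93^2
v^2 = 672.3649
Fd = 0.5 * 0.32 * 1.29 * 0.4249 * 672.3649 = 58.966 N

58.966 N


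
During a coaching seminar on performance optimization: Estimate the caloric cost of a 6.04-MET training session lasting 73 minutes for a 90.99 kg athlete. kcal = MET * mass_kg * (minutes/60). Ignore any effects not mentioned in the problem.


kcal = MET * mass * time_hr
Convert time: 73 min = 1.2167 hr
kcal = 6.04 * 90.99 * 1.2167
kcal = 668.6552 kcal

668.6552 kcal


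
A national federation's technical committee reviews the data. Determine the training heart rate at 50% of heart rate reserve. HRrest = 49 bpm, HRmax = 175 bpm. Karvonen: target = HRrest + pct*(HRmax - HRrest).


Target = HRrest + pct*(HRmax - HRrest)
Heart rate reserve = HRmax - HRrest = 175 - 49 = 126 bpm
Fraction = 50% = 0.5
Target = 49 + 0.5 * 126
Target = 49 + 63 = 112 bpm

112 bpm


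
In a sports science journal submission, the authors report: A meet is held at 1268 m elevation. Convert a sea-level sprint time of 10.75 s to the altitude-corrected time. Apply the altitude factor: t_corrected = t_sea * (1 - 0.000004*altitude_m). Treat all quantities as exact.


Correction factor = 1 - 0.000004 * 1268 = 0.994928
t_corrected = t_sea * factor = 10.75 * 0.994928
t_corrected = 10.6955 s

10.6955 s


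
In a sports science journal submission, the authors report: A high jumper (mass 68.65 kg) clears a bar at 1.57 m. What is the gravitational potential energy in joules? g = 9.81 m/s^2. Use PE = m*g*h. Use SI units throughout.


PE = m * g * h
PE = 68.65 * 9.81 * 1.57
PE = 673.4565 * 1.57 = 1057.3267 J

1057.3267 J


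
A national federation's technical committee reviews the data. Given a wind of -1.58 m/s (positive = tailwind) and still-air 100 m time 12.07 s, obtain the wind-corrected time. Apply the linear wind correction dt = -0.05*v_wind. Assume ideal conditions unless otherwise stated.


dt = -0.05 * v_wind = -0.05 * -1.58 = 0.079 s
t_corrected = t_still + dt = 12.07 + (0.079)
t_corrected = 12.149 s

12.149 s


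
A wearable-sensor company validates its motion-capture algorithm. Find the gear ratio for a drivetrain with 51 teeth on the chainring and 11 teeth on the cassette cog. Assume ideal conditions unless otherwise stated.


GR = front_teeth / rear_teeth
GR = 51 / 11
GR = 4.6364

4.6364


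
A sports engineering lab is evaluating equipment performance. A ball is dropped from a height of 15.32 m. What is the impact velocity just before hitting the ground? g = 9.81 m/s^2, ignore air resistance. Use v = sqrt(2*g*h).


v = sqrt(2 * g * h)
v = sqrt(2 * 9.81 * 15.32)
v = sqrt(300.5784) = 17.3372 m/s

17.3372 m/s


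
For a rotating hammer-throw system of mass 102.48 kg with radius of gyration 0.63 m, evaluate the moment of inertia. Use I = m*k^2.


I = m * k^2
I = 102.48 * 0.63^2
I = 102.48 * 0.3969 = 40.6743 kg*m^2

40.6743 kg*m^2


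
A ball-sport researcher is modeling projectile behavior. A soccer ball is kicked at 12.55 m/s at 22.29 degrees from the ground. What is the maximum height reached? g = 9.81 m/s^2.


H = (v*sin(theta))^2 / (2*g)
vy = v*sin(theta) = 12.55 * sin(22.29 deg) = 4.7601 m/s
H = vy^2 / (2*g) = 22.659 / (2*9.81)
H = 22.659 / 19.62 = 1.1549 m

1.1549 m


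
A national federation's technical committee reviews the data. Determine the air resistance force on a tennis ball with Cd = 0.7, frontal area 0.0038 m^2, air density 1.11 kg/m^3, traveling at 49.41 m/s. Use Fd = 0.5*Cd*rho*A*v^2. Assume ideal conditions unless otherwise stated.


Fd = 0.5 * Cd * rho * A * v^2
Fd = 0.5 * 0.7 * 1.11 * 0.0038 * 49.41^2
v^2 = 2441.3481
Fd = 0.5 * 0.7 * 1.11 * 0.0038 * 2441.3481 = 3.6042 N

3.6042 N


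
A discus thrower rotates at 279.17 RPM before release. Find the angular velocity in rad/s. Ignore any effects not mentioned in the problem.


omega = RPM * 2 * pi / 60
omega = 279.17 * 2 * 3.14159 / 60
omega = 1754.0768 / 60 = 29.2346 rad/s

29.2346 rad/s


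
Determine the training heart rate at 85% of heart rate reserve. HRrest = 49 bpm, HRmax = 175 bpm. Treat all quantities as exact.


Target = HRrest + pct*(HRmax - HRrest)
Heart rate reserve = HRmax - HRrest = 175 - 49 = 126 bpm
Fraction = 85% = 0.85
Target = 49 + 0.85 * 126
Target = 49 + 107.1 = 156.1 bpm

156.1 bpm


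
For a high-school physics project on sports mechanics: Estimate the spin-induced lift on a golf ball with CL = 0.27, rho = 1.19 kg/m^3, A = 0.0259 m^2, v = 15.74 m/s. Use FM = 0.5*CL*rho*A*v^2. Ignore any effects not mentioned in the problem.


FM = 0.5 * CL * rho * A * v^2
FM = 0.5 * 0.27 * 1.19 * 0.0259 * 15.74^2
v^2 = 247.7476
FM = 0.5 * 0.27 * 1.19 * 0.0259 * 247.7476 = 1.0308 N

1.0308 N


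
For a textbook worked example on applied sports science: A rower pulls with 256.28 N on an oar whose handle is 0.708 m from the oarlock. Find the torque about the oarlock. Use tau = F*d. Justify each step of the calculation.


tau = F * d
tau = 256.28 * 0.708
tau = 181.4462 N*m

181.4462 N*m


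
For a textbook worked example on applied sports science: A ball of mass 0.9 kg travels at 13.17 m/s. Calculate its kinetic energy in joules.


KE = 0.5 * m * v^2
KE = 0.5 * 0.9 * 13.17^2
KE = 0.5 * 0.9 * 173.4489 = 78.052 J

78.052 J


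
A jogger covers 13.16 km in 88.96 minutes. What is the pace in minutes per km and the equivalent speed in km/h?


Pace = time / distance = 88.96 min / 13.16 km = 6.7599 min/km
Speed = distance / time_in_hours = 13.16 / 1.4827 hr
Speed = 8.8759 km/h

6.7599 min/km, 8.8759 km/h


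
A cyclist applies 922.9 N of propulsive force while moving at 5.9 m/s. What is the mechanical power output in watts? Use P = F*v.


P = F * v
P = 922.9 * 5.9
P = 5445.11 W

5445.11 W


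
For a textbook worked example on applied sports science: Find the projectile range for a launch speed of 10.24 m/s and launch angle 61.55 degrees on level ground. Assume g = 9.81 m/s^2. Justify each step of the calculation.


R = v^2 * sin(2*theta) / g
Convert angle to radians: theta = 61.55 deg = 1.0743 rad
sin(2*theta) = sin(2.1485) = 0.8377
R = 10.24^2 * 0.8377 / 9.81
R = 104.8576 * 0.8377 / 9.81 = 8.9542 m

8.9542 m


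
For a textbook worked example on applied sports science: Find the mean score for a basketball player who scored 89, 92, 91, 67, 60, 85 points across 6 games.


Average = sum / n
Sum = 484
Average = 484 / 6 = 80.6667

80.6667


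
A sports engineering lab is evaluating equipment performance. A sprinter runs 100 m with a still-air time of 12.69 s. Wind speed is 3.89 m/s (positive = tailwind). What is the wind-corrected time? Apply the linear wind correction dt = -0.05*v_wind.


dt = -0.05 * v_wind = -0.05 * 3.89 = -0.1945 s
t_corrected = t_still + dt = 12.69 + (-0.1945)
t_corrected = 12.4955 s

12.4955 s


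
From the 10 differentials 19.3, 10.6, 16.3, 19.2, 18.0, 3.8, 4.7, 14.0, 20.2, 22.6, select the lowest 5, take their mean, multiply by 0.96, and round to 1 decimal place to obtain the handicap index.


All differentials: 19.3, 10.6, 16.3, 19.2, 18.0, 3.8, 4.7, 14.0, 20.2, 22.6
Sorted: 3.8, 4.7, 10.6, 14.0, 16.3, 18.0, 19.2, 19.3, 20.2, 22.6
Best 5: 3.8, 4.7, 10.6, 14.0, 16.3
Average of best = 49.4 / 5 = 9.88
Raw index = 9.88 * 0.96 = 9.4848
Handicap index = round(9.4848, 1) = 9.5

9.5


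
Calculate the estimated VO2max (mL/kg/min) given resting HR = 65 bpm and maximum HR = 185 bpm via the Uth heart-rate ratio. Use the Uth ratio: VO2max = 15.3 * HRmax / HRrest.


VO2max = 15.3 * HRmax / HRrest
VO2max = 15.3 * 185 / 65
VO2max = 2830.5 / 65 = 43.5462 mL/kg/min

43.5462 mL/kg/min


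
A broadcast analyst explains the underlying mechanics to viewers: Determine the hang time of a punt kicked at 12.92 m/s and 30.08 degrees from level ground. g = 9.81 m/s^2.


T = 2*v*sin(theta)/g
sin(theta) = sin(30.08 deg) = 0.5012
T = 2*12.92*0.5012 / 9.81
T = 12.9512 / 9.81 = 1.3202 s

1.3202 s


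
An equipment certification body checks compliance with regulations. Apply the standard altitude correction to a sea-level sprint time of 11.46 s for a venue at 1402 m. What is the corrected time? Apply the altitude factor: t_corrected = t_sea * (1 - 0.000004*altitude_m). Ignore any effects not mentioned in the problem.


Correction factor = 1 - 0.000004 * 1402 = 0.994392
t_corrected = t_sea * factor = 11.46 * 0.994392
t_corrected = 11.3957 s

11.3957 s


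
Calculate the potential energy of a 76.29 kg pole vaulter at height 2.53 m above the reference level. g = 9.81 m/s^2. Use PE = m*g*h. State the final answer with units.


PE = m * g * h
PE = 76.29 * 9.81 * 2.53
PE = 748.4049 * 2.53 = 1893.4644 J

1893.4644 J


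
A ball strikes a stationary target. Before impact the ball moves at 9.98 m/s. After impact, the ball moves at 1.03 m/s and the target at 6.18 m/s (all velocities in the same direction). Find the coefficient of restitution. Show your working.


e = (v2_after - v1_after) / (v1_before - v2_before)
Numerator = 6.18 - 1.03 = 5.15
Denominator = 9.98 - 0 = 9.98
e = 5.15 / 9.98 = 0.516

0.516


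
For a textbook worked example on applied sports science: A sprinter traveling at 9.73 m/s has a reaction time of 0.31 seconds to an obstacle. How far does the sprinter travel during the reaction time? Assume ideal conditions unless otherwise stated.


d = v * t
d = 9.73 * 0.31
d = 3.0163 m

3.0163 m


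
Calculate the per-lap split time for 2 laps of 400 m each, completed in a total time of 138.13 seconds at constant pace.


Split time = total_time / n_laps = 138.13 / 2
Split time = 69.065 s per lap

69.065 s


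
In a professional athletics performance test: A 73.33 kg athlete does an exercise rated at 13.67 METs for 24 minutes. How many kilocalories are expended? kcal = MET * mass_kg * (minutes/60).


kcal = MET * mass * time_hr
Convert time: 24 min = 0.4 hr
kcal = 13.67 * 73.33 * 0.4
kcal = 400.9684 kcal

400.9684 kcal


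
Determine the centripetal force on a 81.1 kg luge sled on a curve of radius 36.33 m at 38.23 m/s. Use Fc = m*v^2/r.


Fc = m * v^2 / r
v^2 = 38.23^2 = 1461.5329
Fc = 81.1 * 1461.5329 / 36.33
Fc = 118530.3182 / 36.33 = 3262.6017 N

3262.6017 N


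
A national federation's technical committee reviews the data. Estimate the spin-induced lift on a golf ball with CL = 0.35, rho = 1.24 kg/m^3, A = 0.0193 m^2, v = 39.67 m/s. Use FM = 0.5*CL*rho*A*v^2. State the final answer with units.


FM = 0.5 * CL * rho * A * v^2
FM = 0.5 * 0.35 * 1.24 * 0.0193 * 39.67^2
v^2 = 1573.7089
FM = 0.5 * 0.35 * 1.24 * 0.0193 * 1573.7089 = 6.5909 N

6.5909 N


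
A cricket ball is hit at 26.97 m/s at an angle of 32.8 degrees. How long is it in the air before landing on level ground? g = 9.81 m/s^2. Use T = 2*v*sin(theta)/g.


T = 2*v*sin(theta)/g
sin(theta) = sin(32.8 deg) = 0.5417
T = 2*26.97*0.5417 / 9.81
T = 29.2197 / 9.81 = 2.9786 s

2.9786 s


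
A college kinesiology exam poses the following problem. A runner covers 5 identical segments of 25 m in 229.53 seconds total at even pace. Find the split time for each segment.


Split time = total_time / n_laps = 229.53 / 5
Split time = 45.906 s per lap

45.906 s


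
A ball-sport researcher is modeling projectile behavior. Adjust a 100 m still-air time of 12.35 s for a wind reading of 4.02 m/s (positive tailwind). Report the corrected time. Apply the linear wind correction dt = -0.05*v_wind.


dt = -0.05 * v_wind = -0.05 * 4.02 = -0.201 s
t_corrected = t_still + dt = 12.35 + (-0.201)
t_corrected = 12.149 s

12.149 s


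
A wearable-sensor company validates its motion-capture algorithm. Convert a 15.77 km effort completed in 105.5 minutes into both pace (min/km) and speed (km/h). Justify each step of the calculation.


Pace = time / distance = 105.5 min / 15.77 km = 6.6899 min/km
Speed = distance / time_in_hours = 15.77 / 1.7583 hr
Speed = 8.9687 km/h

6.6899 min/km, 8.9687 km/h


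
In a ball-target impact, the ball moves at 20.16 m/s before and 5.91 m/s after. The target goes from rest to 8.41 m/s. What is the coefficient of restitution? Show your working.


e = (v2_after - v1_after) / (v1_before - v2_before)
Numerator = 8.41 - 5.91 = 2.5
Denominator = 20.16 - 0 = 20.16
e = 2.5 / 20.16 = 0.124

0.124


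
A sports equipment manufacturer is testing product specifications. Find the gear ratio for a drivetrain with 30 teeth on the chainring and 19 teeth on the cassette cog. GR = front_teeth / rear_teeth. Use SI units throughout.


GR = front_teeth / rear_teeth
GR = 30 / 19
GR = 1.5789

1.5789


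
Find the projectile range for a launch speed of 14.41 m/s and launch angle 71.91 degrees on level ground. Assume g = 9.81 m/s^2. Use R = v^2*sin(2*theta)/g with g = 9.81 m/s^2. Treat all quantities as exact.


R = v^2 * sin(2*theta) / g
Convert angle to radians: theta = 71.91 deg = 1.2551 rad
sin(2*theta) = sin(2.5101) = 0.5903
R = 14.41^2 * 0.5903 / 9.81
R = 207.6481 * 0.5903 / 9.81 = 12.4954 m

12.4954 m


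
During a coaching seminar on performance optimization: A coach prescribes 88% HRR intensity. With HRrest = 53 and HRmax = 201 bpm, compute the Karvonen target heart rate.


Target = HRrest + pct*(HRmax - HRrest)
Heart rate reserve = HRmax - HRrest = 201 - 53 = 148 bpm
Fraction = 88% = 0.88
Target = 53 + 0.88 * 148
Target = 53 + 130.24 = 183.24 bpm

183.24 bpm


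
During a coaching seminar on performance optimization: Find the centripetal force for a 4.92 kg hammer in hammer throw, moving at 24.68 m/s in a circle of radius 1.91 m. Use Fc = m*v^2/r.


Fc = m * v^2 / r
v^2 = 24.68^2 = 609.1024
Fc = 4.92 * 609.1024 / 1.91
Fc = 2996.7838 / 1.91 = 1568.9968 N

1568.9968 N


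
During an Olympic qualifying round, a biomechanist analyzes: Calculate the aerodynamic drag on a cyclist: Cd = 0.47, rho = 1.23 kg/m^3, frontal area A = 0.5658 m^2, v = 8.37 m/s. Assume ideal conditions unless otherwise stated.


Fd = 0.5 * Cd * rho * A * v^2
Fd = 0.5 * 0.47 * 1.23 * 0.5658 * 8.37^2
v^2 = 70.0569
Fd = 0.5 * 0.47 * 1.23 * 0.5658 * 70.0569 = 11.4574 N

11.4574 N


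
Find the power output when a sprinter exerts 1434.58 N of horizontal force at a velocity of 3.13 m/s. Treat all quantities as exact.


P = F * v
P = 1434.58 * 3.13
P = 4490.2354 W

4490.2354 W


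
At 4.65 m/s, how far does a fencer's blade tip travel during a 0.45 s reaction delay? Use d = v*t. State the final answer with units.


d = v * t
d = 4.65 * 0.45
d = 2.0925 m

2.0925 m


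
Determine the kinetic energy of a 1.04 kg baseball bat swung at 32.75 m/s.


KE = 0.5 * m * v^2
KE = 0.5 * 1.04 * 32.75^2
KE = 0.5 * 1.04 * 1072.5625 = 557.7325 J

557.7325 J


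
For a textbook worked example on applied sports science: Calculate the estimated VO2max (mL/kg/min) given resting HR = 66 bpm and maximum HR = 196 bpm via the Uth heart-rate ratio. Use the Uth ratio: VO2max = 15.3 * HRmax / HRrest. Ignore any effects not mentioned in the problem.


VO2max = 15.3 * HRmax / HRrest
VO2max = 15.3 * 196 / 66
VO2max = 2998.8 / 66 = 45.4364 mL/kg/min

45.4364 mL/kg/min


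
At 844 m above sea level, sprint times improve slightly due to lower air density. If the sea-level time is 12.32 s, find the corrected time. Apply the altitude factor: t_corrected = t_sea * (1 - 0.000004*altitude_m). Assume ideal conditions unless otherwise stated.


Correction factor = 1 - 0.000004 * 844 = 0.996624
t_corrected = t_sea * factor = 12.32 * 0.996624
t_corrected = 12.2784 s

12.2784 s
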